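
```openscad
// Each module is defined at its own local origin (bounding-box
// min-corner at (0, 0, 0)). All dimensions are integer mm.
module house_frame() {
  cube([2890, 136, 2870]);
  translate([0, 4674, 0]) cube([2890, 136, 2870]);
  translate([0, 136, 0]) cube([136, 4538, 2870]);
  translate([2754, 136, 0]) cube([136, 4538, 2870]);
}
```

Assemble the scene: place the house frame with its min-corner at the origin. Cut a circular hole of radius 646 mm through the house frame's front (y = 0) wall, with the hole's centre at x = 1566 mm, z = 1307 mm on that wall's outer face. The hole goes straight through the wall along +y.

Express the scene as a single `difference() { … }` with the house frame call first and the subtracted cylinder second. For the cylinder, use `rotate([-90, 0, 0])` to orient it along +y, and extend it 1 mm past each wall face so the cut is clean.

difference() {
  house_frame();
  translate([1566, -1, 1307]) rotate([-90, 0, 0]) cylinder(h = 138, r = 646);
}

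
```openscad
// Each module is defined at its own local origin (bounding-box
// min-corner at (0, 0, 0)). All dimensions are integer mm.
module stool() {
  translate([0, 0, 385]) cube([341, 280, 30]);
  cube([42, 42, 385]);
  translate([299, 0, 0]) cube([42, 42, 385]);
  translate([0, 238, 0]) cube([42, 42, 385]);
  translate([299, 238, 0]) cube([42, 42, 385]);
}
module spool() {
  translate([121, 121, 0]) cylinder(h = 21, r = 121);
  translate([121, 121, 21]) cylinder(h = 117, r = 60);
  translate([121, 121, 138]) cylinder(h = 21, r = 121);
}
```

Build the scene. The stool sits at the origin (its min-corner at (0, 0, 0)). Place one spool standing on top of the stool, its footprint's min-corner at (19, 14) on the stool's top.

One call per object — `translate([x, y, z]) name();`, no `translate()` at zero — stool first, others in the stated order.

stool();
translate([19, 14, 415]) spool();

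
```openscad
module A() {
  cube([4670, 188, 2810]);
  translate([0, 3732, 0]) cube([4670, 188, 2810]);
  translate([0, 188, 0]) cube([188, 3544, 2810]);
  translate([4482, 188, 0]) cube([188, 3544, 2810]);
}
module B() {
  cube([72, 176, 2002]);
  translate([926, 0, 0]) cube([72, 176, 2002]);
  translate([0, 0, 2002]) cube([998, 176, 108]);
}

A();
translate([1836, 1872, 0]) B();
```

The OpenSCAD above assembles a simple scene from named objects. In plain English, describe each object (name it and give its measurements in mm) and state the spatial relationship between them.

A is the wall frame of a small rectangular building: four walls, each 2810 mm tall and 188 mm thick, enclosing a footprint 4670 mm (x) by 3920 mm (y) outside-to-outside, with no floor or roof. The front and back walls (the −y and +y sides) span the full width; the two side walls fit between them.

B is a rectangular door frame: two vertical jambs of 72×176 mm section, 2002 mm tall, with a clear opening 854 mm wide between their inner faces. A header 108 mm tall and 176 mm deep lies on top of the jambs and spans the full outside width.

The door frame sits inside the house frame, centred.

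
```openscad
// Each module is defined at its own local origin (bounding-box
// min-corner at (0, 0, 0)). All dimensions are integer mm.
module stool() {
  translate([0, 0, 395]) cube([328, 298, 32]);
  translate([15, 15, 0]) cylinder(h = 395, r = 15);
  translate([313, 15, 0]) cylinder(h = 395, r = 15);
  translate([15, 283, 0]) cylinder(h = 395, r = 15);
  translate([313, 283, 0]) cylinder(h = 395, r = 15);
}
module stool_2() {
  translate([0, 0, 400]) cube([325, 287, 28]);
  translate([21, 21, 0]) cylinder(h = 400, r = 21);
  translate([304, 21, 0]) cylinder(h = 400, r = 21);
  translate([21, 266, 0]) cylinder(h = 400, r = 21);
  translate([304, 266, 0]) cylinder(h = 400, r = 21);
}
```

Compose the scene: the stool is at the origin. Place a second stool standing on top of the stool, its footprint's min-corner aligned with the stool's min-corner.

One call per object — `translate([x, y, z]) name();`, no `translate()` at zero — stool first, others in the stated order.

stool();
translate([0, 0, 427]) stool_2();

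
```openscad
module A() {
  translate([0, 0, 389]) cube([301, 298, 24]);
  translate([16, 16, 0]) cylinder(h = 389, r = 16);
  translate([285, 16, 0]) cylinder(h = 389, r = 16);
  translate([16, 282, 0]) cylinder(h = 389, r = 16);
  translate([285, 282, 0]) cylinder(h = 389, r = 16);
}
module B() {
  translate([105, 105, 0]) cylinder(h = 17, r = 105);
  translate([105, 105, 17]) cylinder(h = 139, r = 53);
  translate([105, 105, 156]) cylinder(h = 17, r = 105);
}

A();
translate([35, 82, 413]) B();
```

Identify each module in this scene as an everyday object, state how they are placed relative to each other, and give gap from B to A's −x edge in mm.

The spool's min-x is at 35; the stool's min-x is 0; gap = 35 mm.

A is a stool. B is a spool. The spool is on top of the stool. The gap from the spool to the stool's −x edge is 35 mm.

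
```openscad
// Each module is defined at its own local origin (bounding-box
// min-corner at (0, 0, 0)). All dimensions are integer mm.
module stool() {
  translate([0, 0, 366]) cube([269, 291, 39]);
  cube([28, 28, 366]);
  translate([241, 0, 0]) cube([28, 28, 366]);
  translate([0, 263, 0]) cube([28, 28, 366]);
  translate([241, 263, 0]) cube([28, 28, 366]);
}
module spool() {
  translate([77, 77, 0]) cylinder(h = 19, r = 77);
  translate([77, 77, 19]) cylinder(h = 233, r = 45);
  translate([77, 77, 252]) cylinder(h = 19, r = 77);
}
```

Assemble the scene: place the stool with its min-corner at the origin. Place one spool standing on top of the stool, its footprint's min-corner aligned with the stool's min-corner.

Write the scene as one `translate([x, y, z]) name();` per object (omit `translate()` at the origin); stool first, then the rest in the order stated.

stool();
translate([0, 0, 405]) spool();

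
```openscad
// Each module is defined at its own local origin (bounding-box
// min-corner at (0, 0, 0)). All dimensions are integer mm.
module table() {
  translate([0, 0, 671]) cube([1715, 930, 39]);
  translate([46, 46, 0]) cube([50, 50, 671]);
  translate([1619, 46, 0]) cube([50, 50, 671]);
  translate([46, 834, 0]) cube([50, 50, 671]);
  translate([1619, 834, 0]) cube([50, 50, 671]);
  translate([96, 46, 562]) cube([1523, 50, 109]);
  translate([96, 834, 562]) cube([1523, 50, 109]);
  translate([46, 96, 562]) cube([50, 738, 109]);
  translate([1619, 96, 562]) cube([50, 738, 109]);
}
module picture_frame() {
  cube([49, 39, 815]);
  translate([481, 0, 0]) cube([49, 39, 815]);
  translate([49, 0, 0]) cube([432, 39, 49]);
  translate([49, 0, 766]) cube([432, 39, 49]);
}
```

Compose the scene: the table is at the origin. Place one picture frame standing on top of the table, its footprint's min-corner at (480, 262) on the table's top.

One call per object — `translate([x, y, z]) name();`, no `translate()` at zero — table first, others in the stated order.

table();
translate([480, 262, 710]) picture_frame();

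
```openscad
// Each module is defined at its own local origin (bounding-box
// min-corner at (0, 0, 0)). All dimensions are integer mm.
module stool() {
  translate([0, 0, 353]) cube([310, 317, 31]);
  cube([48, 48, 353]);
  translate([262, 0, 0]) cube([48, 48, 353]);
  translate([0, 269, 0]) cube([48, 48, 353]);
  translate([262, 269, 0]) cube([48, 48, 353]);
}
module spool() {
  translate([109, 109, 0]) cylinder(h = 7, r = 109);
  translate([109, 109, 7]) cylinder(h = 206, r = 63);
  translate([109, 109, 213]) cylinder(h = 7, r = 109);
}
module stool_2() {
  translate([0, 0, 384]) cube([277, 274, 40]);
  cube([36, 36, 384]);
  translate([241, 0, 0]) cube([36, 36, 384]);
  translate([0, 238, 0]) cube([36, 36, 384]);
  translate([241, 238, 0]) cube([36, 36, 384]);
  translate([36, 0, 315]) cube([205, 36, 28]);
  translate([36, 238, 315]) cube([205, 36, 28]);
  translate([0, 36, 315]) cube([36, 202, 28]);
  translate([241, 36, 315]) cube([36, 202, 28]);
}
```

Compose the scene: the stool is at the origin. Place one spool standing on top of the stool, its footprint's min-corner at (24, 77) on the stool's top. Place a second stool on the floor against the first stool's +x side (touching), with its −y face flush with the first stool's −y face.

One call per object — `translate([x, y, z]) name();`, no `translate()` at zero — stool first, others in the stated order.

stool();
translate([24, 77, 384]) spool();
translate([310, 0, 0]) stool_2();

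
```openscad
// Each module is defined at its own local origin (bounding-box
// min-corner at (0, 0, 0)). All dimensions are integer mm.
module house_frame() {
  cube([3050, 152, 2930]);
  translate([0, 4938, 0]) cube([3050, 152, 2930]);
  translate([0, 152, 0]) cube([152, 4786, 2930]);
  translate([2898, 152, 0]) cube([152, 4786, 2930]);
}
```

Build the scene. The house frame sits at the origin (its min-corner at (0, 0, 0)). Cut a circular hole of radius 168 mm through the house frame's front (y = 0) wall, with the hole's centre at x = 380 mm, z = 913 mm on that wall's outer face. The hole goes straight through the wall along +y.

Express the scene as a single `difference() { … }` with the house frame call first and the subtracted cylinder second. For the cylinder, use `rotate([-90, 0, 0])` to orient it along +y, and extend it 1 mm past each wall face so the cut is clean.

difference() {
  house_frame();
  translate([380, -1, 913]) rotate([-90, 0, 0]) cylinder(h = 154, r = 168);
}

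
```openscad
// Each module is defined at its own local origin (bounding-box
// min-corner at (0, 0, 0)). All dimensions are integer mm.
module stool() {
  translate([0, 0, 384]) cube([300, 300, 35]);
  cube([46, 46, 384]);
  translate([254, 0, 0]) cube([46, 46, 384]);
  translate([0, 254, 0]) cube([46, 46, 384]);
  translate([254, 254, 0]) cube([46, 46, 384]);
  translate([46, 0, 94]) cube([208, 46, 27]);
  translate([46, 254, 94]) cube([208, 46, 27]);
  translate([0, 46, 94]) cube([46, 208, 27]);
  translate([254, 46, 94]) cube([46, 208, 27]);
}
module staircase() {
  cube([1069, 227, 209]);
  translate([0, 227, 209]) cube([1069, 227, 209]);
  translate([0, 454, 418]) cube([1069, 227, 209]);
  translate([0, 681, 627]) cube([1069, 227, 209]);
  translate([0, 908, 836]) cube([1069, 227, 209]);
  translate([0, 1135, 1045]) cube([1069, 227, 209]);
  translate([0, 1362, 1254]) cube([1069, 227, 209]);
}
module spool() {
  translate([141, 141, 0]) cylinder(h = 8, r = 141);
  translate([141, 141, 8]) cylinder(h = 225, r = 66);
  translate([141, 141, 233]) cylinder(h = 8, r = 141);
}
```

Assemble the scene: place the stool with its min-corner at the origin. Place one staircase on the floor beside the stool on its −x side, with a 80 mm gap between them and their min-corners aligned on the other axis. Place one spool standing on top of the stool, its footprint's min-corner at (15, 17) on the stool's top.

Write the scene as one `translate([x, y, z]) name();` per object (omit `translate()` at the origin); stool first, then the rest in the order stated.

stool();
translate([-1149, 0, 0]) staircase();
translate([15, 17, 419]) spool();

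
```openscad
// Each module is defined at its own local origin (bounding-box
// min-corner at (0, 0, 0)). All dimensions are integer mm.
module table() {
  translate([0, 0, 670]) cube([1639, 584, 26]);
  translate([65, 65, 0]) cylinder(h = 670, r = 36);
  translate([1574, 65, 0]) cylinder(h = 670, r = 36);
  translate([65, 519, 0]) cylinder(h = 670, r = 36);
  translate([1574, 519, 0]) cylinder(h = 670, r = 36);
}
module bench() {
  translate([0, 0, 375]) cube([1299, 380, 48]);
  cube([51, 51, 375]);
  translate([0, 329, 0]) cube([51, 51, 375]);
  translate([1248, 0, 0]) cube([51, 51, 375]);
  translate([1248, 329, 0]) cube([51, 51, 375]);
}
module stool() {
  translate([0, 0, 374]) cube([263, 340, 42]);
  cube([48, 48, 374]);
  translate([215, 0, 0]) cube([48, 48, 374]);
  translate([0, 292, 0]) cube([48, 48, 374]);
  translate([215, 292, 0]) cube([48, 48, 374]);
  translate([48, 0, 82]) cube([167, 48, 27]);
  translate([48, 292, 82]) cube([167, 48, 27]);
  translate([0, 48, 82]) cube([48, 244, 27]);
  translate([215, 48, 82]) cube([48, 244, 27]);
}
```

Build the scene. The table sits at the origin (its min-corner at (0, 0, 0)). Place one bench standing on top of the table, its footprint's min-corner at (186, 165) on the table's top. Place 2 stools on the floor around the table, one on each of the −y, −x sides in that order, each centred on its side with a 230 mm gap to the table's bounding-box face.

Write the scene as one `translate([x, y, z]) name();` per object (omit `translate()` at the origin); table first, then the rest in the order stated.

table();
translate([186, 165, 696]) bench();
translate([688, -570, 0]) stool();
translate([-493, 122, 0]) stool();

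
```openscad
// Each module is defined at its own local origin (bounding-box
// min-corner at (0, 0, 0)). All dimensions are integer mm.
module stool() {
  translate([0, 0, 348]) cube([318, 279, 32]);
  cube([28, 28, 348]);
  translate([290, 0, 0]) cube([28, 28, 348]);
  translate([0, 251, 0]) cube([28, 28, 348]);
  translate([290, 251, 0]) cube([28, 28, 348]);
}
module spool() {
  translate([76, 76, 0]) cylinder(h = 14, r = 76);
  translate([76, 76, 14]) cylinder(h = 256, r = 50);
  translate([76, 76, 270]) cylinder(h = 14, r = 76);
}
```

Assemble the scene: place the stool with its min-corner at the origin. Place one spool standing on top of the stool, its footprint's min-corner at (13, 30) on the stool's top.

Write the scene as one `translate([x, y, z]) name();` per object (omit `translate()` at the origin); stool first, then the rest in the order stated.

stool();
translate([13, 30, 380]) spool();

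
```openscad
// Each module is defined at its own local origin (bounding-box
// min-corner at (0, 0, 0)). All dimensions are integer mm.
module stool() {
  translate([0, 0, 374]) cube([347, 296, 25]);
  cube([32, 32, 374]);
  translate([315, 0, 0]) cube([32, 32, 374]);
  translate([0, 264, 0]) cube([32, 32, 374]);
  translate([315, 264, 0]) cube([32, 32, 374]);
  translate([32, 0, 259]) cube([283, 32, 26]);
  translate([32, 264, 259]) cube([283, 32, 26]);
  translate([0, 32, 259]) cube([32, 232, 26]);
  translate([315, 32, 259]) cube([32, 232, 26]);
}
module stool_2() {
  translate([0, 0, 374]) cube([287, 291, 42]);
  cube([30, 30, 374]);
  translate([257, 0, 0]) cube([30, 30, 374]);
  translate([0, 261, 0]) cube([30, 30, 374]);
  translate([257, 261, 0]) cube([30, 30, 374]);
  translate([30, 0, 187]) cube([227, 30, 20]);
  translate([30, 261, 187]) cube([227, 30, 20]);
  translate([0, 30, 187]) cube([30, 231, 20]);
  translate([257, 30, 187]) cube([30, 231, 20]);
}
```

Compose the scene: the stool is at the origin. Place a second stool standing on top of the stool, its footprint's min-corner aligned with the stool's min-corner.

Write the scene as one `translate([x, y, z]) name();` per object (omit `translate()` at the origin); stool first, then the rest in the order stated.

stool();
translate([0, 0, 399]) stool_2();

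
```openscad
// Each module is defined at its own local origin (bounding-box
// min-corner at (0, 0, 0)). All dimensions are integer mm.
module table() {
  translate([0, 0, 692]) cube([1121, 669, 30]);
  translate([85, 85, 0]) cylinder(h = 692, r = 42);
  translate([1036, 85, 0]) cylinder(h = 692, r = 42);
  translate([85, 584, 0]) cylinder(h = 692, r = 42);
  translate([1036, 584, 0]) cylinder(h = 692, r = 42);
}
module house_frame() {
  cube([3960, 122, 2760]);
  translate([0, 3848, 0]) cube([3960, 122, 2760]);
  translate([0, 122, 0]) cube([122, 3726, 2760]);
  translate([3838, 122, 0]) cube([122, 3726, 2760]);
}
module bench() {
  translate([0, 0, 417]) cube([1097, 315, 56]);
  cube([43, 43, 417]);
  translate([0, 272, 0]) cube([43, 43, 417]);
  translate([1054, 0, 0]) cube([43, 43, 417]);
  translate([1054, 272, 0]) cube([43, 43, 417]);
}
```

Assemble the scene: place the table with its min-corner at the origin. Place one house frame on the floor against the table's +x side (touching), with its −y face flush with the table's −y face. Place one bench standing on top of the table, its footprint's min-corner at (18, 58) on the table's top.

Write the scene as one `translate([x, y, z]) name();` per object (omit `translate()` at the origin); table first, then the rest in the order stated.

table();
translate([1121, 0, 0]) house_frame();
translate([18, 58, 722]) bench();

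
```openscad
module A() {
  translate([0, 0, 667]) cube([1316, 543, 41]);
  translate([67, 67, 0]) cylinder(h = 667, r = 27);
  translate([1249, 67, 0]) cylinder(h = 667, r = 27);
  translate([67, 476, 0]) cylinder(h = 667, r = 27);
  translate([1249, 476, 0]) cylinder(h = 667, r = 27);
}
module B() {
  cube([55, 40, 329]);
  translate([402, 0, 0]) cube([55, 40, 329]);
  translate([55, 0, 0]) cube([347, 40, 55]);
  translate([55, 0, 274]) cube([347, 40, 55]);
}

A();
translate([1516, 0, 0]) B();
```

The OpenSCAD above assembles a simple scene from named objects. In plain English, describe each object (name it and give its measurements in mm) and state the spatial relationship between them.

A is a rectangular dining table. The top is 1316×543×41 mm with its upper surface at z = 708 mm. It stands on four round legs of 54 mm diameter, each leg's bounding box inset 40 mm from the nearest pair of top edges, running from the floor to the underside of the top.

B is a rectangular picture frame lying in the x–z plane (depth along y). The opening is 347 mm wide (x) by 219 mm tall (z), surrounded by a border 55 mm wide on all four sides. The frame is 40 mm deep and is made of two full-height vertical stiles with two horizontal rails fitted between them.

The picture frame is on the floor beside the table on its +x side.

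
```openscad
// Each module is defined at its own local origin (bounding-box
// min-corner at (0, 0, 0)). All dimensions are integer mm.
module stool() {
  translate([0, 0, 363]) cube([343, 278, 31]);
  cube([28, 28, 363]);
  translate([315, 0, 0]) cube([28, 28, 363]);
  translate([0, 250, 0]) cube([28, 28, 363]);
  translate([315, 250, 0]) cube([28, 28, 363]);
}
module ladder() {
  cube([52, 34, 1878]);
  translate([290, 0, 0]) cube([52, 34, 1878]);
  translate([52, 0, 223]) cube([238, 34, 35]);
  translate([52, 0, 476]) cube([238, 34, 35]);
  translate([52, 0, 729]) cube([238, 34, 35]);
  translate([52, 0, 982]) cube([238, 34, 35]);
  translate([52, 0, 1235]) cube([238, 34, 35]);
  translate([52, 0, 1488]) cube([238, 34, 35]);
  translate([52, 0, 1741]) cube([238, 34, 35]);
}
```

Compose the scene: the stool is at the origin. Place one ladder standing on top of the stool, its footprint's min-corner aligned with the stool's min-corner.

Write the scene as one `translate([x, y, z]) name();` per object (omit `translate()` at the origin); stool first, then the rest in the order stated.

stool();
translate([0, 0, 394]) ladder();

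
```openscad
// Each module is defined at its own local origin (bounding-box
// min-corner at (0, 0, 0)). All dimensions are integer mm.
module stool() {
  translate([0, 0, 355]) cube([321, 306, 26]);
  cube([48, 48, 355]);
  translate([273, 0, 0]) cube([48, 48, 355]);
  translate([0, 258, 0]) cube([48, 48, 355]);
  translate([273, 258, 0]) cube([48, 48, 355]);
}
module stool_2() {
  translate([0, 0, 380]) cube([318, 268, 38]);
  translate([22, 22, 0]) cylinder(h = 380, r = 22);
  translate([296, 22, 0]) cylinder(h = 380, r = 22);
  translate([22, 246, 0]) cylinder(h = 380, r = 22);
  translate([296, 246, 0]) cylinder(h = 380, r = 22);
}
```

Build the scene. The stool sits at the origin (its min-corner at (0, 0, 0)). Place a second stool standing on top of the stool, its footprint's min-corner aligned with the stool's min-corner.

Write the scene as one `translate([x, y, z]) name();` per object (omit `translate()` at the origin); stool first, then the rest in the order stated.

stool();
translate([0, 0, 381]) stool_2();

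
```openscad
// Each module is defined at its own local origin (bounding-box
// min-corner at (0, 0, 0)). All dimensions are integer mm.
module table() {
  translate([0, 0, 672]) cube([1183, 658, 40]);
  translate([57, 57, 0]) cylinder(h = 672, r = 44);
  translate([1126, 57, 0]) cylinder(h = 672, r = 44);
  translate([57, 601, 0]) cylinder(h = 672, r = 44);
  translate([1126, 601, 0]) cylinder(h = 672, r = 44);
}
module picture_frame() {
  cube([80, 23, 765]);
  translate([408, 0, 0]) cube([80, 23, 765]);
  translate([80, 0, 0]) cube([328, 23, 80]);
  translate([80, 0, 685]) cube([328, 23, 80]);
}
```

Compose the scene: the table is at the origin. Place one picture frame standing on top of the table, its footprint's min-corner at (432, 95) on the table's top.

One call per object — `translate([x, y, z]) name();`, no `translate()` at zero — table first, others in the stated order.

table();
translate([432, 95, 712]) picture_frame();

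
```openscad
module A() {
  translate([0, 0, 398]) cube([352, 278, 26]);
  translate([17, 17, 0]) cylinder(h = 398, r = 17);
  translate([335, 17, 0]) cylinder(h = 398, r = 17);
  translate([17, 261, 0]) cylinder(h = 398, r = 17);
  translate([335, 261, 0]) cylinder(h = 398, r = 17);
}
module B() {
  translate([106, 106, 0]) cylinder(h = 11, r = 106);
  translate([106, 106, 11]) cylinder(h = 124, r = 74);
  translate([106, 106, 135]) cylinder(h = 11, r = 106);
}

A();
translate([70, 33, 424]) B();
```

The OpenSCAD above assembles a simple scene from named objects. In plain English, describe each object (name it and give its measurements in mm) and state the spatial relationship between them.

A is a simple wooden stool: a rectangular seat 352 mm (x) by 278 mm (y), 26 mm thick, top face at z = 424 mm, on four round legs, each 34 mm in diameter. The legs rest on z = 0, each leg's axis is inset half a diameter from the nearest pair of seat edges (so the leg's bounding box is flush with the corner).

B is a spool: two coaxial disc flanges of radius 106 mm and thickness 11 mm, joined by a core cylinder of radius 74 mm and height 124 mm. The lower flange rests on z = 0 and the three cylinders share a vertical axis.

The spool is on top of the stool, centred.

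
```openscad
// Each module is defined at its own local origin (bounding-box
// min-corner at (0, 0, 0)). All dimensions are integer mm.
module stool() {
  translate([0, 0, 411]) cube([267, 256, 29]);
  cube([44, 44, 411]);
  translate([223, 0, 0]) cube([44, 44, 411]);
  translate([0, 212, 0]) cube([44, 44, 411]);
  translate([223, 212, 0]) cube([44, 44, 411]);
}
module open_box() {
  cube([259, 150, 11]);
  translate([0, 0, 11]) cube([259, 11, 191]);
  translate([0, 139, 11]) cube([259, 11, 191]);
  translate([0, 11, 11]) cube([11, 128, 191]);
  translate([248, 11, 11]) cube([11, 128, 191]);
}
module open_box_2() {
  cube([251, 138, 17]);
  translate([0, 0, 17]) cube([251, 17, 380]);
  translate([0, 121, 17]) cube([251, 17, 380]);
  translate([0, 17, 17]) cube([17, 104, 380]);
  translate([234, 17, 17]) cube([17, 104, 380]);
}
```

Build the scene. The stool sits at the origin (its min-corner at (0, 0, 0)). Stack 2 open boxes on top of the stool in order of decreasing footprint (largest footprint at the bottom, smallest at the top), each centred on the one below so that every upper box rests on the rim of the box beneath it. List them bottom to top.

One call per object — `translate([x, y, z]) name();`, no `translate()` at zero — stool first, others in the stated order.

stool();
translate([4, 53, 440]) open_box();
translate([8, 59, 642]) open_box_2();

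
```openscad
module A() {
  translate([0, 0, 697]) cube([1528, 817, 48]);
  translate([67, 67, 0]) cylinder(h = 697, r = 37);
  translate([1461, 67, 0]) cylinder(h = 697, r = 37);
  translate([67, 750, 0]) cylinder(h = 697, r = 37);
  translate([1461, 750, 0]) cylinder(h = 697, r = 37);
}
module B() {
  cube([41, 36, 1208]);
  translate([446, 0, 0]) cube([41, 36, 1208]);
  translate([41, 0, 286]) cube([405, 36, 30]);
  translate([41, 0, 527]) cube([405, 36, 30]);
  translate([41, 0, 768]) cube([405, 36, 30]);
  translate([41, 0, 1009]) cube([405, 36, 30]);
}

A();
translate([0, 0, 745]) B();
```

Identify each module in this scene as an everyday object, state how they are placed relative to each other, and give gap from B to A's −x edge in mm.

The ladder's min-x is at 0; the table's min-x is 0; gap = 0 mm.

A is a table. B is a ladder. The ladder is on top of the table. The gap from the ladder to the table's −x edge is 0 mm.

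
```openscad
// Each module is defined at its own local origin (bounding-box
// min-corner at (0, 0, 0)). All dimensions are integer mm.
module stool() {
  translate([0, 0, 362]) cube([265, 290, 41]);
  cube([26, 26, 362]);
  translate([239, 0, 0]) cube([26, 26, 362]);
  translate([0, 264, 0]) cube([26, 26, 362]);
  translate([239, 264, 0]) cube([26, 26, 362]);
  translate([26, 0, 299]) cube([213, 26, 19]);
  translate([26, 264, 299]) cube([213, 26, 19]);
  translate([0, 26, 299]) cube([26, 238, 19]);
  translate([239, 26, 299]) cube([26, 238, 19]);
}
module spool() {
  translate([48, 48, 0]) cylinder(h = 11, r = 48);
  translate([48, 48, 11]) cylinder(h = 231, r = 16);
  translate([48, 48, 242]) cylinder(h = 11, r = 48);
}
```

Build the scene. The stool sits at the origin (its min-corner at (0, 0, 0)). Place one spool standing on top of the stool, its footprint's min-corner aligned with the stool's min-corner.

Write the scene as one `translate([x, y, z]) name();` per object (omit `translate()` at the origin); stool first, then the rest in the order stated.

stool();
translate([0, 0, 403]) spool();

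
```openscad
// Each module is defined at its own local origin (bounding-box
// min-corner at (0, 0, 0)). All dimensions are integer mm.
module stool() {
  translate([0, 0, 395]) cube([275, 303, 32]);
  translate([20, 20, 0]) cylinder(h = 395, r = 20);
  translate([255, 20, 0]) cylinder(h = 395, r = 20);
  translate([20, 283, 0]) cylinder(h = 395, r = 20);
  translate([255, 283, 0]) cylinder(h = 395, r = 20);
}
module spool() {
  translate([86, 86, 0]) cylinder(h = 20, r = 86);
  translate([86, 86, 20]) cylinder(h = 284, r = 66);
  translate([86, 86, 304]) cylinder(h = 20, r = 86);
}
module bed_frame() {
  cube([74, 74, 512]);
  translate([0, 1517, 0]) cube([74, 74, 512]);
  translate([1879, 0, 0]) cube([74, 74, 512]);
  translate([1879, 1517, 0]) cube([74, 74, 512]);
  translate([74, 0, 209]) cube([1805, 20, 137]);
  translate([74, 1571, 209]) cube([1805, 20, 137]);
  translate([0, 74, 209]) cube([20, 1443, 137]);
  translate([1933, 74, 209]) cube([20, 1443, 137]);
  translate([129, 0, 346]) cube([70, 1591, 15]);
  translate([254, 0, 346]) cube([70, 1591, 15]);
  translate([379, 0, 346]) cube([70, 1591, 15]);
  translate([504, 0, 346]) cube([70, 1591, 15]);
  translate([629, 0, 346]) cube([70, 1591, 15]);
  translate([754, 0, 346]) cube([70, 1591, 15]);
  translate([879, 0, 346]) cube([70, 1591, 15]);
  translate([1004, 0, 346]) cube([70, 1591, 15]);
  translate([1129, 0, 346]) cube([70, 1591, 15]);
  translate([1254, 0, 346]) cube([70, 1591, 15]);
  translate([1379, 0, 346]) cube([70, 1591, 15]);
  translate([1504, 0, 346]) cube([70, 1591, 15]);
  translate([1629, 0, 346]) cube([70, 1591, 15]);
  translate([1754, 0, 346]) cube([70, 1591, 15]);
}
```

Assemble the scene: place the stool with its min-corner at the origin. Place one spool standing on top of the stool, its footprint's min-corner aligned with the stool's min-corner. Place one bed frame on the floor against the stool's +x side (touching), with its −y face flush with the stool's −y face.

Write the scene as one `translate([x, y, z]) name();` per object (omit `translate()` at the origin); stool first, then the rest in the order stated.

stool();
translate([0, 0, 427]) spool();
translate([275, 0, 0]) bed_frame();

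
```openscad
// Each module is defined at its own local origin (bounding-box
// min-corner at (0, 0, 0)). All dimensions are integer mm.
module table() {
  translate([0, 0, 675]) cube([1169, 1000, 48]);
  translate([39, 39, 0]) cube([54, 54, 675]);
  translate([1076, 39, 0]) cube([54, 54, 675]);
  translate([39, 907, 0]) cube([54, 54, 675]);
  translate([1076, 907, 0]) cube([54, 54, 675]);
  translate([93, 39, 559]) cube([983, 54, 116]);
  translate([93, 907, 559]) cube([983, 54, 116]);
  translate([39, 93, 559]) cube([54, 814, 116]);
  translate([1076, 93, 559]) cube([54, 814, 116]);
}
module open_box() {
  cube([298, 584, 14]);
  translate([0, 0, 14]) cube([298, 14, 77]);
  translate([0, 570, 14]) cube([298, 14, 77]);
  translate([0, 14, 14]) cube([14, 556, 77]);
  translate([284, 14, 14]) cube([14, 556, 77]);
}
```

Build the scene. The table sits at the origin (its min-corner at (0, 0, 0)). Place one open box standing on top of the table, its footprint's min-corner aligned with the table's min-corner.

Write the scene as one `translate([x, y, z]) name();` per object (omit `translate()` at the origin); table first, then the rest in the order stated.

table();
translate([0, 0, 723]) open_box();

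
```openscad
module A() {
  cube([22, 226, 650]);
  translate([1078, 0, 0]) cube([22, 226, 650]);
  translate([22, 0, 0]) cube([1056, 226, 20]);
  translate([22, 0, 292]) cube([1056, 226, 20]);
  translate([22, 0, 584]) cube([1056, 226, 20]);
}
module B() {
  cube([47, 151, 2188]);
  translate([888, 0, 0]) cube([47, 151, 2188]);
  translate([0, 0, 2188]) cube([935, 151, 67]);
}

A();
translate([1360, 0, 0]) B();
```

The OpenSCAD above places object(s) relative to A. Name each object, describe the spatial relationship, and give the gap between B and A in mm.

A is a bookshelf. B is a door frame. The door frame is on the floor beside the bookshelf on its +x side. The gap between the door frame and the bookshelf is 260 mm.

The door frame's nearest face is 260 mm from the bookshelf's +x face.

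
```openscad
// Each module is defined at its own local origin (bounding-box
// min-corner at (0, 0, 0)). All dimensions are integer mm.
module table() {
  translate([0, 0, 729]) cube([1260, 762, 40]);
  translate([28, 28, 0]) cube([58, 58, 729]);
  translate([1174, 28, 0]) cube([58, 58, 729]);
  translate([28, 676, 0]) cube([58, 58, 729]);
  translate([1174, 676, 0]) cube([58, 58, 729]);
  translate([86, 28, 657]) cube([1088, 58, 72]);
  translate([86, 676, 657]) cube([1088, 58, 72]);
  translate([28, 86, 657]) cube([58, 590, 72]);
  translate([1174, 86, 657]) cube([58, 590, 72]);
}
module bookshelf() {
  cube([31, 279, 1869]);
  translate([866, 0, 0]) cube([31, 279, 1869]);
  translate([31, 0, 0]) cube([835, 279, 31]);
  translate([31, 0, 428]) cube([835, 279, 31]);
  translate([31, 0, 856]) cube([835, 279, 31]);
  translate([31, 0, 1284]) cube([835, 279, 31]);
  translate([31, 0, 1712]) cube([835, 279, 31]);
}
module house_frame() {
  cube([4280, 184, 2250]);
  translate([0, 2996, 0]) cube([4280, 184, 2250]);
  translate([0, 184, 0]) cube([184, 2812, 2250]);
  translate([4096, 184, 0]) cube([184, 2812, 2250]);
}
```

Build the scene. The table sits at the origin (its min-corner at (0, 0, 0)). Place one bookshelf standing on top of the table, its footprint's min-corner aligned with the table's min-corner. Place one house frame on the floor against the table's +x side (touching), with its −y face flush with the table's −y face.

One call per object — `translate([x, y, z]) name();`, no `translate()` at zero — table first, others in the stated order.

table();
translate([0, 0, 769]) bookshelf();
translate([1260, 0, 0]) house_frame();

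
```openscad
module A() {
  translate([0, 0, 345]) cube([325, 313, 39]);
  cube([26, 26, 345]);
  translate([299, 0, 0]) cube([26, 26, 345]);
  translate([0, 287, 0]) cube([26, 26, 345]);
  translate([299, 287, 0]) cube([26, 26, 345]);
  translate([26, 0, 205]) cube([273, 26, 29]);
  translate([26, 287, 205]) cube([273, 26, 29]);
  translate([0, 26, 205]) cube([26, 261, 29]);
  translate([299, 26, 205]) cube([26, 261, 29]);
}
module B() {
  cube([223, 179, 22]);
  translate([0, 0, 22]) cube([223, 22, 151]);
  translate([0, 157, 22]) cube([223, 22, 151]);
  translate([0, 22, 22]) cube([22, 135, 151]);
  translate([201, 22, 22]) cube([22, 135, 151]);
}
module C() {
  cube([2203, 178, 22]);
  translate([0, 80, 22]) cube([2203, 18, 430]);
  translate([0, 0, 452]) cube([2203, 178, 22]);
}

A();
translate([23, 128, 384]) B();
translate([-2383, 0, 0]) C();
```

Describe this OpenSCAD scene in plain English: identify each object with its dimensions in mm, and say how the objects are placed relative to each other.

A is a simple wooden stool: a rectangular seat 325 mm (x) by 313 mm (y), 39 mm thick, top face at z = 384 mm, on four square legs, each 26×26 mm in cross-section. The legs rest on z = 0, each flush with a corner of the seat. Four stretchers, 26 mm wide and 29 mm tall, connect adjacent legs with their undersides at z = 205 mm, each running between the inner faces of the legs it joins and aligned with the legs' outer faces on the other axis.

B is an open-topped rectangular box: outside dimensions 223×179×173 mm, with a uniform wall and base thickness of 22 mm. The base is a full 223×179 slab on the floor; four walls sit on top of the base. The front and back walls (the −y and +y sides) span the full width; the two side walls fit between them.

C is an I-beam lying along x, 2203 mm long. Overall section height 474 mm. Two flanges 178 mm wide (y) and 22 mm thick, one on the floor and one at the top; a web 18 mm thick runs between them, centred on the flange width.

The open box is on top of the stool. The I-beam is on the floor beside the stool on its −x side.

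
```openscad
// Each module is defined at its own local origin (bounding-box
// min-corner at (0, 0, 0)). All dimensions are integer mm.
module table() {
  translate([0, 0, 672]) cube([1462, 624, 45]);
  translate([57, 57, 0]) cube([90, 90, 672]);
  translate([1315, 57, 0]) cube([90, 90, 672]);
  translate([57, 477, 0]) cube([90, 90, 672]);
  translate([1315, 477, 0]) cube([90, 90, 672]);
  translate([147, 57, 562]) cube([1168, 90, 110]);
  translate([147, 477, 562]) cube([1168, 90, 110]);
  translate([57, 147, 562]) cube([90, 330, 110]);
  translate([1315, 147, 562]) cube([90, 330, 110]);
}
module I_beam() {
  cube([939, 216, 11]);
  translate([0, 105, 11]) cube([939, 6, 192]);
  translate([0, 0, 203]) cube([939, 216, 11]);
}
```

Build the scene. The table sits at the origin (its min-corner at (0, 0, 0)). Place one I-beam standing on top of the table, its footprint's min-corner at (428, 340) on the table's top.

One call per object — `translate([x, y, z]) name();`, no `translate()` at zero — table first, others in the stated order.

table();
translate([428, 340, 717]) I_beam();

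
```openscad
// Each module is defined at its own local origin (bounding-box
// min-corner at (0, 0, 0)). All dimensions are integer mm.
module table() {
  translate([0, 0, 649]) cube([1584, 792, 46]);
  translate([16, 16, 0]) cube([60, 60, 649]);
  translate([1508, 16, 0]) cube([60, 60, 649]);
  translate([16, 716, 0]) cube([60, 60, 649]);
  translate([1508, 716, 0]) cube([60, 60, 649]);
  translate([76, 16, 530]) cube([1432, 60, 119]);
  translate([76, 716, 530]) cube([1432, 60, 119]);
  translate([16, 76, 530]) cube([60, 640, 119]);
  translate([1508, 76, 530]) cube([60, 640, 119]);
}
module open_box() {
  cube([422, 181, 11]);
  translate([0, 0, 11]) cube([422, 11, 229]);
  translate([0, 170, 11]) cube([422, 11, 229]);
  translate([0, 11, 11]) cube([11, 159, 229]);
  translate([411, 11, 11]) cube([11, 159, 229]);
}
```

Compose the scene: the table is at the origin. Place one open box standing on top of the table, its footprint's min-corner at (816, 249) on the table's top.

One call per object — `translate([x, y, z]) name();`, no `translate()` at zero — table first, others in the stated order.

table();
translate([816, 249, 695]) open_box();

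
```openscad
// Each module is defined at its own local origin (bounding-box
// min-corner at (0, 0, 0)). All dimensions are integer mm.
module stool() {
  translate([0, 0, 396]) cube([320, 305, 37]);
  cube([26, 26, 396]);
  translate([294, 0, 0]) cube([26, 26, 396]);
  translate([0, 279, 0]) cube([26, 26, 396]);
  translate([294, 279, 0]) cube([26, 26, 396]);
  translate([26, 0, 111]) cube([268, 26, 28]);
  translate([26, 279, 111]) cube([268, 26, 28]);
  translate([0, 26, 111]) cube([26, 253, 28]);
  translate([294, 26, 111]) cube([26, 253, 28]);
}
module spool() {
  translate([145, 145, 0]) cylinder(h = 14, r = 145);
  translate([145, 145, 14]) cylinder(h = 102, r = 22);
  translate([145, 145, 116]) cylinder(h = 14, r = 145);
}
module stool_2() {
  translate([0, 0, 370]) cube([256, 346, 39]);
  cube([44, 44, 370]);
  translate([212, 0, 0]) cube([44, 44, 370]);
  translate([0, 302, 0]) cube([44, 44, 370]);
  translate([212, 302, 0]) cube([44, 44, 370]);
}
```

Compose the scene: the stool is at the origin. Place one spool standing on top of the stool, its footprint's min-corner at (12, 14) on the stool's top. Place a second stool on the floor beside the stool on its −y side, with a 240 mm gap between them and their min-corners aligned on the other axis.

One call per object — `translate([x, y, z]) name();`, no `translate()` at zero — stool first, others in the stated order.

stool();
translate([12, 14, 433]) spool();
translate([0, -586, 0]) stool_2();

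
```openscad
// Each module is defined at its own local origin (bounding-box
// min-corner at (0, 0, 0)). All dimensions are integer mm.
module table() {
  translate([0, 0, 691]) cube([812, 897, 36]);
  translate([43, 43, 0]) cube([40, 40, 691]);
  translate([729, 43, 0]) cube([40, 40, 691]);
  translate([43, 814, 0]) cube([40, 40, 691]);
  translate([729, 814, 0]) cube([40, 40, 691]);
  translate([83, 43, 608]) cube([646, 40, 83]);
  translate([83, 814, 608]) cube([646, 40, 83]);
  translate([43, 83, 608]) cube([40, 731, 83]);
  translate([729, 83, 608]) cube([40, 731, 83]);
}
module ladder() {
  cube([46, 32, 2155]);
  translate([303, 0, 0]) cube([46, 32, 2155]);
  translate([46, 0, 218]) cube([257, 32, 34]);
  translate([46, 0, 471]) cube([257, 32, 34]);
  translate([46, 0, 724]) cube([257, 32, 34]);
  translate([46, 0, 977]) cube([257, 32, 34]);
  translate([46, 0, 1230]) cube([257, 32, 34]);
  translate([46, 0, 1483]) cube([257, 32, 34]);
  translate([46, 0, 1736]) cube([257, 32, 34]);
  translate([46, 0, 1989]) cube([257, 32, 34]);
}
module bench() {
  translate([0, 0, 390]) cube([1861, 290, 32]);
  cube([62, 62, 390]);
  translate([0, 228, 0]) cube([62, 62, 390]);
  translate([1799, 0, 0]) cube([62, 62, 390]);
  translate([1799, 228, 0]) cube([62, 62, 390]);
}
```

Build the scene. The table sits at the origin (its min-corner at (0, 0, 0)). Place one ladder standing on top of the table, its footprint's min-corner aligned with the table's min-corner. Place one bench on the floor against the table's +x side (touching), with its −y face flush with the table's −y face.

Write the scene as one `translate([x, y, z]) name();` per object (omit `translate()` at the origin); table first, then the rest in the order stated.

table();
translate([0, 0, 727]) ladder();
translate([812, 0, 0]) bench();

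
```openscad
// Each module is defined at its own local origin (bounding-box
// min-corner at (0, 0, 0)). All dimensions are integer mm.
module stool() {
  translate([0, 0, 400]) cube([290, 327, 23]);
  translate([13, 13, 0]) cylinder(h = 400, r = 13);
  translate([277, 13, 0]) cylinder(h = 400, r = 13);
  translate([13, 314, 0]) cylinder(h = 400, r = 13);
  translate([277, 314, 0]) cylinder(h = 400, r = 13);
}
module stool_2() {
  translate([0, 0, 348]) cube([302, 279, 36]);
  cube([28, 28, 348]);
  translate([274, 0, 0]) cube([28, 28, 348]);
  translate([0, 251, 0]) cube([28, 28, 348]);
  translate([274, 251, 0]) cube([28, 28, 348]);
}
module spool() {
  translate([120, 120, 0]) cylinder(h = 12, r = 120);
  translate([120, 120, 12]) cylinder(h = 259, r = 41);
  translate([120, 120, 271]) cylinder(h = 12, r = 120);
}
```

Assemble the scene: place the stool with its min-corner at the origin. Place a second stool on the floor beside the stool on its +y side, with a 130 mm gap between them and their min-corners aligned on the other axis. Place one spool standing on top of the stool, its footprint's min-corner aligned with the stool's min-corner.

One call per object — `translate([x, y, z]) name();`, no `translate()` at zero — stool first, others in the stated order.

stool();
translate([0, 457, 0]) stool_2();
translate([0, 0, 423]) spool();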